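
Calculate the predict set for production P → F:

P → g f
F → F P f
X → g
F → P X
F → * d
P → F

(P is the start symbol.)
PREDICT(P → F) = (FIRST(RHS) \ {ε}) ∪ (FOLLOW(P) if ε ∈ FIRST(RHS), i.e. RHS ⇒* ε)
FIRST(F) = { '*', 'g' }
FIRST(F) = { '*', 'g' }
ε ∉ FIRST(F), so FOLLOW(P) is not added.
PREDICT(P → F) = { '*', 'g' }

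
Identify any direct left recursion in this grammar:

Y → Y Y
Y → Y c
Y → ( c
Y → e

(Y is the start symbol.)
Direct left recursion occurs when N → N α for some non-terminal N (the right-hand side begins with the left-hand side itself).

Y → Y Y: LEFT RECURSIVE (starts with Y)
Y → Y c: LEFT RECURSIVE (starts with Y)
Y → ( c: starts with '('
Y → e: starts with e

The grammar has direct left recursion on: Y.

Answer: Yes, Y is left-recursive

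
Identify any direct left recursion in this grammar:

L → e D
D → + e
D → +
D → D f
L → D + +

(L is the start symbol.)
Direct left recursion occurs when N → N α for some non-terminal N (the right-hand side begins with the left-hand side itself).

L → e D: starts with e
D → + e: starts with '+'
D → +: starts with '+'
D → D f: LEFT RECURSIVE (starts with D)
L → D + +: starts with D

The grammar has direct left recursion on: D.

Answer: Yes, D is left-recursive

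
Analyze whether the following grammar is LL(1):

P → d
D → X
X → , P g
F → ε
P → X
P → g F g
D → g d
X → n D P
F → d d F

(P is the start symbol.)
Yes, the grammar is LL(1).

Relevant sets:
  FIRST(X) = { ',', 'n' }
  FOLLOW(F) = { 'g' }

For P:
  PREDICT(P → d) = { 'd' }
  PREDICT(P → X) = { ',', 'n' }
  PREDICT(P → g F g) = { 'g' }
For D:
  PREDICT(D → X) = { ',', 'n' }
  PREDICT(D → g d) = { 'g' }
For X:
  PREDICT(X → ',' P g) = { ',' }
  PREDICT(X → n D P) = { 'n' }
For F:
  PREDICT(F → ε) = { 'g' }
  PREDICT(F → d d F) = { 'd' }

All predict sets are disjoint. The grammar IS LL(1).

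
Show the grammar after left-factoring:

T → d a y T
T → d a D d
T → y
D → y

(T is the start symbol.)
Left-factoring transforms A → αβ₁ | αβ₂ into A → αA' and A' → β₁ | β₂
(α is the longest common prefix among the alternatives). Repeat until
no nonterminal has two alternatives with a common prefix.

Round 1: T has alternatives sharing prefix 'd a'. Introduce T': T → d a T'
  Add: T' → y T
  Add: T' → D d

No remaining common prefixes — done.

Resulting grammar:
T → d a T'
T' → y T
T' → D d
T → y
D → y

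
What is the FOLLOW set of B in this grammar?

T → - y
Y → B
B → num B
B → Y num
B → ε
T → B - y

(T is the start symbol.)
To compute FOLLOW(B), find every occurrence of B on a right-hand side N → α B β: add FIRST(β) \ {ε}, and if β is empty or nullable also add FOLLOW(N). Iterate to a fixed point.

In Y → B: B is at the end, add FOLLOW(Y)
In B → num B: B is at the end; this adds FOLLOW(B) to itself — nothing new
In T → B - y: B is followed by '-' y, add FIRST('-' y) \ {ε} = { '-' }

The FOLLOW sets referred to above (computed the same way, to a fixed point):
  FOLLOW(Y) = { 'num' }

Taking the union: FOLLOW(B) = { '-', 'num' }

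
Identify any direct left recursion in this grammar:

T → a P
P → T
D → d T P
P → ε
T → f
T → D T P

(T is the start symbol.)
T → a P: starts with a
P → T: starts with T
D → d T P: starts with d
P → ε: starts with ε
T → f: starts with f
T → D T P: starts with D

No direct left recursion found.

Answer: No direct left recursion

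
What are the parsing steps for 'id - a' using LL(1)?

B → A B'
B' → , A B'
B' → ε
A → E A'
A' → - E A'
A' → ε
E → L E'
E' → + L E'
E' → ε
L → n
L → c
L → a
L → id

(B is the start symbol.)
Stack is shown with the top on the left.

Stack          Input     Action
-------------------------------
B $            id - a $  output B → A B'
A B' $         id - a $  output A → E A'
E A' B' $      id - a $  output E → L E'
L E' A' B' $   id - a $  output L → id
id E' A' B' $  id - a $  match 'id'
E' A' B' $     - a $     output E' → ε
A' B' $        - a $     output A' → - E A'
- E A' B' $    - a $     match '-'
E A' B' $      a $       output E → L E'
L E' A' B' $   a $       output L → a
a E' A' B' $   a $       match 'a'
E' A' B' $     $         output E' → ε
A' B' $        $         output A' → ε
B' $           $         output B' → ε
$              $         accept

The string is accepted.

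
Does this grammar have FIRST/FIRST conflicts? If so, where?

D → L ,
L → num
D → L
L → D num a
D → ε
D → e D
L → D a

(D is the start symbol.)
Yes. D → L ',' / D → L on { 'a', 'e', 'num' }; D → L ',' / D → e D on { 'e' }; D → L / D → e D on { 'e' }; L → num / L → D num a on { 'num' }; L → num / L → D a on { 'num' }; L → D num a / L → D a on { 'a', 'e', 'num' }

A FIRST/FIRST conflict occurs when two productions N → α and N → β for the same non-terminal have FIRST(α) ∩ FIRST(β) ≠ ∅ (with ε ∈ FIRST of a nullable right-hand side, so two nullable alternatives also conflict).

FIRST sets of the non-terminals at (or reachable through a nullable prefix from) the front of some alternative:
  FIRST(L) = { 'a', 'e', 'num' }
  FIRST(D) = { 'a', 'e', 'num', ε }

Productions for D:
  D → L ,: FIRST = { 'a', 'e', 'num' }
  D → L: FIRST = { 'a', 'e', 'num' }
  D → ε: FIRST = { ε }
  D → e D: FIRST = { 'e' }
Productions for L:
  L → num: FIRST = { 'num' }
  L → D num a: FIRST = { 'a', 'e', 'num' }
  L → D a: FIRST = { 'a', 'e', 'num' }

Conflict for D: D → L , and D → L
  Overlap: { 'a', 'e', 'num' }
Conflict for D: D → L , and D → e D
  Overlap: { 'e' }
Conflict for D: D → L and D → e D
  Overlap: { 'e' }
Conflict for L: L → num and L → D num a
  Overlap: { 'num' }
Conflict for L: L → num and L → D a
  Overlap: { 'num' }
Conflict for L: L → D num a and L → D a
  Overlap: { 'a', 'e', 'num' }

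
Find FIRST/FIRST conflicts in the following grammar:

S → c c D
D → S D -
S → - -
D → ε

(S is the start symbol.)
No FIRST/FIRST conflicts.

A FIRST/FIRST conflict occurs when two productions N → α and N → β for the same non-terminal have FIRST(α) ∩ FIRST(β) ≠ ∅ (with ε ∈ FIRST of a nullable right-hand side, so two nullable alternatives also conflict).

FIRST sets of the non-terminals at (or reachable through a nullable prefix from) the front of some alternative:
  FIRST(S) = { '-', 'c' }

Productions for S:
  S → c c D: FIRST = { 'c' }
  S → - -: FIRST = { '-' }
Productions for D:
  D → S D -: FIRST = { '-', 'c' }
  D → ε: FIRST = { ε }

All alternatives of each non-terminal have pairwise disjoint FIRST sets.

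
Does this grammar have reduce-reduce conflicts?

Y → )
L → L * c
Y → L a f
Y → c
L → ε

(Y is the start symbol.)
A reduce-reduce conflict occurs when an LR(0) state has two complete items [A → α .] and [B → β .] — both call for a reduction, and with no lookahead the parser cannot choose between them.

Augment with Y' → Y and build the canonical LR(0) collection (I0 = CLOSURE({[Y' → . Y]}), then GOTO on every symbol after a dot until no new states appear). It has 9 states:
  I0: { [L → . L * c], [L → .], [Y → . )], [Y → . L a f], [Y → . c], [Y' → . Y] }  — shift, reduce
  I1: { [Y → ) .] }  — reduce
  I2: { [L → L . * c], [Y → L . a f] }  — shift
  I3: { [Y' → Y .] }  — accept
  I4: { [Y → c .] }  — reduce
  I5: { [L → L * . c] }  — shift
  I6: { [Y → L a . f] }  — shift
  I7: { [Y → L a f .] }  — reduce
  I8: { [L → L * c .] }  — reduce

No state contains more than one complete item.

Answer: No reduce-reduce conflicts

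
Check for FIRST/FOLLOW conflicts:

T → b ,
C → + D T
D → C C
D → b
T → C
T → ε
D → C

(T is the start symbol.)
A FIRST/FOLLOW conflict occurs when a non-terminal N has a nullable alternative N → β (β ⇒* ε) and another alternative N → α with FIRST(α) ∩ FOLLOW(N) ≠ ∅: on such a lookahead the parser cannot decide between expanding α and letting N vanish via β.

Nullable non-terminals: T.
FIRST sets used below: FIRST(C) = { '+' }

T: nullable alternative(s) T → ε; FOLLOW(T) = { $, '+', 'b' }
  T → b ,: FIRST \ {ε} = { 'b' } — overlaps FOLLOW(T) on { 'b' }: CONFLICT
  T → C: FIRST \ {ε} = { '+' } — overlaps FOLLOW(T) on { '+' }: CONFLICT
  T → ε: FIRST \ {ε} = { } — this is the only nullable alternative, skip

C, D have no nullable alternative, so no FIRST/FOLLOW check is needed there.

So the grammar has 2 FIRST/FOLLOW conflicts (marked CONFLICT above).

Answer: Yes. T → b ',' with FOLLOW(T) on { 'b' }; T → C with FOLLOW(T) on { '+' }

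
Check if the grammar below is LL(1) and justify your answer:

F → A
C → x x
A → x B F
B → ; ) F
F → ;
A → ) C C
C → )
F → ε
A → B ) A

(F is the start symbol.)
Relevant sets:
  FIRST(A) = { ')', ';', 'x' }
  FIRST(B) = { ';' }
  FOLLOW(F) = { $, ')', ';', 'x' }

For F:
  PREDICT(F → A) = { ')', ';', 'x' }
  PREDICT(F → ';') = { ';' }
  PREDICT(F → ε) = { $, ')', ';', 'x' }
For C:
  PREDICT(C → x x) = { 'x' }
  PREDICT(C → ')') = { ')' }
For A:
  PREDICT(A → x B F) = { 'x' }
  PREDICT(A → ')' C C) = { ')' }
  PREDICT(A → B ')' A) = { ';' }
B has a single production, so nothing to check there.

Conflict found: Predict set conflict for F: { ';' }
The grammar is NOT LL(1).

Answer: No. Predict set conflict for F: { ';' }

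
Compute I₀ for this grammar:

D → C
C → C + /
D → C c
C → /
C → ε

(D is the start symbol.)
First, augment the grammar with D' → D
I₀ = CLOSURE({ [D' → . D] }):
  [D' → . D] has the dot before D: add [D → . C], [D → . C c]
  [D → . C] has the dot before C: add [C → . C + /], [C → . /], [C → .]
No further items can be added.

I₀ = { [C → . /], [C → . C + /], [C → .], [D → . C c], [D → . C], [D' → . D] }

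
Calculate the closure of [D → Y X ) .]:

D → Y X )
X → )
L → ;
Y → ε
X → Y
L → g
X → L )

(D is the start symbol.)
{ [D → Y X ) .] }

Start with: [D → Y X ) .]
The dot is at the end, so nothing is added.

CLOSURE = { [D → Y X ) .] }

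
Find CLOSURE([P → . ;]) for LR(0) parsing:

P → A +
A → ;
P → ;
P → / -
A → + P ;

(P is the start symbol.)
{ [P → . ;] }

To compute CLOSURE, for each item [A → α.Bβ] where B is a non-terminal, add [B → .γ] for all productions B → γ; repeat for the newly added items until nothing changes.

Start with: [P → . ;]
The dot precedes the terminal ';', so nothing is added.

CLOSURE = { [P → . ;] }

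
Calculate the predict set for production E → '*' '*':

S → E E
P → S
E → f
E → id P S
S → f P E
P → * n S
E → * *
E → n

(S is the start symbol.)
{ '*' }

PREDICT(E → '*' '*') = (FIRST(RHS) \ {ε}) ∪ (FOLLOW(E) if ε ∈ FIRST(RHS), i.e. RHS ⇒* ε)
FIRST('*' '*') = { '*' }
ε ∉ FIRST('*' '*'), so FOLLOW(E) is not added.
PREDICT(E → '*' '*') = { '*' }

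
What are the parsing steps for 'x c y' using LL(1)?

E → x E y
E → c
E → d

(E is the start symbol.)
LL(1) parsing maintains a stack (initially the start symbol over $) and the input. At each step: if the stack top is a terminal, match it against the current input token; if it is a non-terminal N, replace it with the RHS of M[N, lookahead] (the unique production whose predict set contains the lookahead).

Stack is shown with the top on the left.

Stack    Input    Action
------------------------
E $      x c y $  output E → x E y
x E y $  x c y $  match 'x'
E y $    c y $    output E → c
c y $    c y $    match 'c'
y $      y $      match 'y'
$        $        accept

The string is accepted.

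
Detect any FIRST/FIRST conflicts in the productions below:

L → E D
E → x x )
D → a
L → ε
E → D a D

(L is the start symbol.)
FIRST sets of the non-terminals at (or reachable through a nullable prefix from) the front of some alternative:
  FIRST(E) = { 'a', 'x' }
  FIRST(D) = { 'a' }

Productions for L:
  L → E D: FIRST = { 'a', 'x' }
  L → ε: FIRST = { ε }
Productions for E:
  E → x x ): FIRST = { 'x' }
  E → D a D: FIRST = { 'a' }
D has only one production, so no FIRST/FIRST conflict is possible there.

All alternatives of each non-terminal have pairwise disjoint FIRST sets.

Answer: No FIRST/FIRST conflicts.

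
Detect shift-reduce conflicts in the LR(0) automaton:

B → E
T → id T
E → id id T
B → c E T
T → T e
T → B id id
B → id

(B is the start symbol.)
Yes — I4: [B → id .] vs [E → id . id T]; I7: [E → id id T .] vs [T → T . e]; I8: [B → id .] vs [B → . c E T]; I9: [T → id T .] vs [T → T . e]; I10: [B → id .] vs [B → . c E T]; I11: [E → id id T .] vs [T → T . e]; I17: [B → c E T .] vs [T → T . e]

Augment with B' → B and build the canonical LR(0) collection (I0 = CLOSURE({[B' → . B]}), then GOTO on every symbol after a dot until no new states appear). It has 18 states:
  I0: { [B → . E], [B → . c E T], [B → . id], [B' → . B], [E → . id id T] }  — shift
  I1: { [B' → B .] }  — accept
  I2: { [B → E .] }  — reduce
  I3: { [B → c . E T], [E → . id id T] }  — shift
  I4: { [B → id .], [E → id . id T] }  — shift, reduce
  I5: { [B → . E], [B → . c E T], [B → . id], [E → . id id T], [E → id id . T], [T → . B id id], [T → . T e], [T → . id T] }  — shift
  I6: { [T → B . id id] }  — shift
  I7: { [E → id id T .], [T → T . e] }  — shift, reduce
  I8: { [B → . E], [B → . c E T], [B → . id], [B → id .], [E → . id id T], [E → id . id T], [T → . B id id], [T → . T e], [T → . id T], [T → id . T] }  — shift, reduce
  I9: { [T → T . e], [T → id T .] }  — shift, reduce
  I10: { [B → . E], [B → . c E T], [B → . id], [B → id .], [E → . id id T], [E → id . id T], [E → id id . T], [T → . B id id], [T → . T e], [T → . id T], [T → id . T] }  — shift, reduce
  I11: { [E → id id T .], [T → T . e], [T → id T .] }  — shift, 2 reduces
  I12: { [T → T e .] }  — reduce
  I13: { [T → B id . id] }  — shift
  I14: { [T → B id id .] }  — reduce
  I15: { [B → . E], [B → . c E T], [B → . id], [B → c E . T], [E → . id id T], [T → . B id id], [T → . T e], [T → . id T] }  — shift
  I16: { [E → id . id T] }  — shift
  I17: { [B → c E T .], [T → T . e] }  — shift, reduce

I4 contains reduce item [B → id .] and shift item [E → id . id T] — shift-reduce conflict.
I7 contains reduce item [E → id id T .] and shift item [T → T . e] — shift-reduce conflict.
I8 contains reduce item [B → id .] and shift items [B → . c E T], [B → . id], [E → . id id T], [E → id . id T], [T → . id T] — shift-reduce conflict.
I9 contains reduce item [T → id T .] and shift item [T → T . e] — shift-reduce conflict.
I10 contains reduce item [B → id .] and shift items [B → . c E T], [B → . id], [E → . id id T], [E → id . id T], [T → . id T] — shift-reduce conflict.
I11 contains reduce items [E → id id T .], [T → id T .] and shift item [T → T . e] — shift-reduce conflict.
I17 contains reduce item [B → c E T .] and shift item [T → T . e] — shift-reduce conflict.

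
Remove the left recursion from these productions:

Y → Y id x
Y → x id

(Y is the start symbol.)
Y → x id Y'
Y' → id x Y'
Y' → ε

Y is directly left-recursive. The standard transformation for
  A → A α₁ | ... | A α_m | β₁ | ... | β_n
is
  A  → β₁ A' | ... | β_n A'
  A' → α₁ A' | ... | α_m A' | ε

Y → x id becomes Y → x id Y'
Y → Y id x becomes Y' → id x Y'
Add Y' → ε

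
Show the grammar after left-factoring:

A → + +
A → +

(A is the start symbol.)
Left-factoring transforms A → αβ₁ | αβ₂ into A → αA' and A' → β₁ | β₂
(α is the longest common prefix among the alternatives). Repeat until
no nonterminal has two alternatives with a common prefix.

Round 1: A has alternatives sharing prefix '+'. Introduce A': A → + A'
  Add: A' → +
  Add: A' → ε

No remaining common prefixes — done.

Resulting grammar:
A → + A'
A' → +
A' → ε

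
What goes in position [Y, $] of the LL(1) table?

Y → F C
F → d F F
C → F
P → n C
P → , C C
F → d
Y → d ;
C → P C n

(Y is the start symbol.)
To find M[Y, $], we find productions for Y where $ is in the predict set (PREDICT(N → α) = (FIRST(α) \ {ε}) ∪ (FOLLOW(N) if α ⇒* ε)).

Relevant sets:
  FIRST(F) = { 'd' }

Y → F C: PREDICT = { 'd' }
Y → d ;: PREDICT = { 'd' }

M[Y, $] is empty (no production applies)

Answer: Empty (error entry)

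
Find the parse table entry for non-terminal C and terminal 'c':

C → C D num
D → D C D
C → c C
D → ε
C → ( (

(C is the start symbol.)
C → C D num, C → c C

To find M[C, 'c'], we find productions for C where 'c' is in the predict set (PREDICT(N → α) = (FIRST(α) \ {ε}) ∪ (FOLLOW(N) if α ⇒* ε)).

Relevant sets:
  FIRST(C) = { '(', 'c' }

C → C D num: PREDICT = { '(', 'c' }
  'c' is in predict set, so this production goes in M[C, 'c']
C → c C: PREDICT = { 'c' }
  'c' is in predict set, so this production goes in M[C, 'c']
C → ( (: PREDICT = { '(' }

M[C, 'c'] = C → C D num, C → c C  (a multiply-defined cell — the grammar is not LL(1))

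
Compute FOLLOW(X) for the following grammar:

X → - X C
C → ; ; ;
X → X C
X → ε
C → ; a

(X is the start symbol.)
{ $, ';' }

To compute FOLLOW(X), find every occurrence of X on a right-hand side N → α X β: add FIRST(β) \ {ε}, and if β is empty or nullable also add FOLLOW(N). Iterate to a fixed point.

X is the start symbol, so $ ∈ FOLLOW(X).
In X → - X C: X is followed by C, add FIRST(C) \ {ε} = { ';' }
In X → X C: X is followed by C, add FIRST(C) \ {ε} = { ';' }

Taking the union: FOLLOW(X) = { $, ';' }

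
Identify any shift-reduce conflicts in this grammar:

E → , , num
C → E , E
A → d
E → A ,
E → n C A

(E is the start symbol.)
No shift-reduce conflicts

Augment with E' → E and build the canonical LR(0) collection (I0 = CLOSURE({[E' → . E]}), then GOTO on every symbol after a dot until no new states appear). It has 14 states:
  I0: { [A → . d], [E → . , , num], [E → . A ,], [E → . n C A], [E' → . E] }  — shift
  I1: { [E → , . , num] }  — shift
  I2: { [E → A . ,] }  — shift
  I3: { [E' → E .] }  — accept
  I4: { [A → d .] }  — reduce
  I5: { [A → . d], [C → . E , E], [E → . , , num], [E → . A ,], [E → . n C A], [E → n . C A] }  — shift
  I6: { [A → . d], [E → n C . A] }  — shift
  I7: { [C → E . , E] }  — shift
  I8: { [A → . d], [C → E , . E], [E → . , , num], [E → . A ,], [E → . n C A] }  — shift
  I9: { [C → E , E .] }  — reduce
  I10: { [E → n C A .] }  — reduce
  I11: { [E → A , .] }  — reduce
  I12: { [E → , , . num] }  — shift
  I13: { [E → , , num .] }  — reduce

No state contains both a complete item and a shift item.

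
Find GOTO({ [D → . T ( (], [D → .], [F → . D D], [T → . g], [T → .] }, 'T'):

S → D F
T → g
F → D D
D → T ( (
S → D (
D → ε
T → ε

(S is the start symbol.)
GOTO(I, 'T') = CLOSURE({ [A → αX.β] : [A → α.Xβ] ∈ I, X = 'T' })

Items with dot before 'T', with the dot advanced:
  [D → . T ( (] → [D → T . ( (]
Closure adds nothing (no advanced item has the dot before a non-terminal).

GOTO = { [D → T . ( (] }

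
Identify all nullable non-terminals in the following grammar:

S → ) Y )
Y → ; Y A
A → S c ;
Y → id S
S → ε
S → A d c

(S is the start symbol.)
A non-terminal is nullable if it can derive ε (the empty string): either it has an ε-production, or it has a production whose right-hand side consists entirely of nullable non-terminals.

ε-productions: S → ε
So S is immediately nullable.
No further non-terminal can be added: every production for the remaining non-terminals contains a terminal or a non-nullable non-terminal.
Nullable = { 'S' }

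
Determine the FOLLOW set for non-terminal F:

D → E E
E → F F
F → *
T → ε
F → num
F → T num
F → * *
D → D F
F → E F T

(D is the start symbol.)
{ $, '*', 'num' }

In E → F F: F is followed by F, add FIRST(F) \ {ε} = { '*', 'num' }
In E → F F: F is at the end, add FOLLOW(E)
In D → D F: F is at the end, add FOLLOW(D)
In F → E F T: F is followed by T, add FIRST(T) \ {ε} = { }
  T is nullable, so FOLLOW(F) is also included — that is the set being defined, nothing new

The FOLLOW sets referred to above (computed the same way, to a fixed point):
  FOLLOW(E) = { $, '*', 'num' }
  FOLLOW(D) = { $, '*', 'num' }

Taking the union: FOLLOW(F) = { $, '*', 'num' }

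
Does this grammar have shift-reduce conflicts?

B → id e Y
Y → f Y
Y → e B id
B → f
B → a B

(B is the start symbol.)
A shift-reduce conflict occurs when an LR(0) state has both:
  - a complete (reduce) item [A → α .] (dot at the end), and
  - a shift item [B → β . c γ] (dot before a terminal).

Augment with B' → B and build the canonical LR(0) collection (I0 = CLOSURE({[B' → . B]}), then GOTO on every symbol after a dot until no new states appear). It has 13 states:
  I0: { [B → . a B], [B → . f], [B → . id e Y], [B' → . B] }  — shift
  I1: { [B' → B .] }  — accept
  I2: { [B → . a B], [B → . f], [B → . id e Y], [B → a . B] }  — shift
  I3: { [B → f .] }  — reduce
  I4: { [B → id . e Y] }  — shift
  I5: { [B → id e . Y], [Y → . e B id], [Y → . f Y] }  — shift
  I6: { [B → id e Y .] }  — reduce
  I7: { [B → . a B], [B → . f], [B → . id e Y], [Y → e . B id] }  — shift
  I8: { [Y → . e B id], [Y → . f Y], [Y → f . Y] }  — shift
  I9: { [Y → f Y .] }  — reduce
  I10: { [Y → e B . id] }  — shift
  I11: { [Y → e B id .] }  — reduce
  I12: { [B → a B .] }  — reduce

No state contains both a complete item and a shift item.

Answer: No shift-reduce conflicts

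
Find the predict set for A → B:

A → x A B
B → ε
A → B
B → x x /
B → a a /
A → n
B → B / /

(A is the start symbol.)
PREDICT(A → B) = (FIRST(RHS) \ {ε}) ∪ (FOLLOW(A) if ε ∈ FIRST(RHS), i.e. RHS ⇒* ε)
FIRST(B) = { '/', 'a', 'x', ε }
FIRST(B) = { '/', 'a', 'x', ε }
ε ∈ FIRST(B) (the right-hand side is nullable), so add FOLLOW(A) = { $, '/', 'a', 'x' }
PREDICT(A → B) = { $, '/', 'a', 'x' }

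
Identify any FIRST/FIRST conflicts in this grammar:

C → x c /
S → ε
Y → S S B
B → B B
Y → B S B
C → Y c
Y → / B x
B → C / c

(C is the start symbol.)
A FIRST/FIRST conflict occurs when two productions N → α and N → β for the same non-terminal have FIRST(α) ∩ FIRST(β) ≠ ∅ (with ε ∈ FIRST of a nullable right-hand side, so two nullable alternatives also conflict).

FIRST sets of the non-terminals at (or reachable through a nullable prefix from) the front of some alternative:
  FIRST(Y) = { '/', 'x' }
  FIRST(S) = { ε }
  FIRST(B) = { '/', 'x' }
  FIRST(C) = { '/', 'x' }

Productions for C:
  C → x c /: FIRST = { 'x' }
  C → Y c: FIRST = { '/', 'x' }
Productions for Y:
  Y → S S B: FIRST = { '/', 'x' }
  Y → B S B: FIRST = { '/', 'x' }
  Y → / B x: FIRST = { '/' }
Productions for B:
  B → B B: FIRST = { '/', 'x' }
  B → C / c: FIRST = { '/', 'x' }
S has only one production, so no FIRST/FIRST conflict is possible there.

Conflict for C: C → x c / and C → Y c
  Overlap: { 'x' }
Conflict for Y: Y → S S B and Y → B S B
  Overlap: { '/', 'x' }
Conflict for Y: Y → S S B and Y → / B x
  Overlap: { '/' }
Conflict for Y: Y → B S B and Y → / B x
  Overlap: { '/' }
Conflict for B: B → B B and B → C / c
  Overlap: { '/', 'x' }

Answer: Yes. C → x c '/' / C → Y c on { 'x' }; Y → S S B / Y → B S B on { '/', 'x' }; Y → S S B / Y → '/' B x on { '/' }; Y → B S B / Y → '/' B x on { '/' }; B → B B / B → C '/' c on { '/', 'x' }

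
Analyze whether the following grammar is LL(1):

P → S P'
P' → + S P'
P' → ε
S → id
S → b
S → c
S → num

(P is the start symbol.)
A grammar is LL(1) if for each non-terminal N with multiple productions, the predict sets of those productions are pairwise disjoint, where PREDICT(N → α) = (FIRST(α) \ {ε}) ∪ (FOLLOW(N) if α ⇒* ε).

Relevant sets:
  FOLLOW(P') = { $ }

For P':
  PREDICT(P' → '+' S P') = { '+' }
  PREDICT(P' → ε) = { $ }
For S:
  PREDICT(S → id) = { 'id' }
  PREDICT(S → b) = { 'b' }
  PREDICT(S → c) = { 'c' }
  PREDICT(S → num) = { 'num' }
P has a single production, so nothing to check there.

All predict sets are disjoint. The grammar IS LL(1).

Answer: Yes, the grammar is LL(1).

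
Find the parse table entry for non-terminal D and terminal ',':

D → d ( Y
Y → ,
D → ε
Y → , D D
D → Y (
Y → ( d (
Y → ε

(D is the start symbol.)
To find M[D, ','], we find productions for D where ',' is in the predict set (PREDICT(N → α) = (FIRST(α) \ {ε}) ∪ (FOLLOW(N) if α ⇒* ε)).

Relevant sets:
  FIRST(Y) = { '(', ',', ε }
  FOLLOW(D) = { $, '(', ',', 'd' }

D → d ( Y: PREDICT = { 'd' }
D → ε: PREDICT = { $, '(', ',', 'd' }
  ',' is in predict set, so this production goes in M[D, ',']
D → Y (: PREDICT = { '(', ',' }
  ',' is in predict set, so this production goes in M[D, ',']

M[D, ','] = D → ε, D → Y (  (a multiply-defined cell — the grammar is not LL(1))

Answer: D → ε, D → Y (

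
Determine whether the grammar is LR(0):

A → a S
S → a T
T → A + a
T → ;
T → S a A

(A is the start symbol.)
No. Shift-reduce conflict between [A → a S .] and [T → S . a A]

A grammar is LR(0) if no state in the canonical LR(0) collection has:
  - both a shift item (dot before a terminal) and a complete item (shift-reduce conflict), or
  - two or more complete items (reduce-reduce conflict; the accept item [A' → A .] counts as a complete item here).

Augment with A' → A and build the canonical LR(0) collection (I0 = CLOSURE({[A' → . A]}), then GOTO on every symbol after a dot until no new states appear). It has 15 states:
  I0: { [A → . a S], [A' → . A] }  — shift
  I1: { [A' → A .] }  — accept
  I2: { [A → a . S], [S → . a T] }  — shift
  I3: { [A → a S .] }  — reduce
  I4: { [A → . a S], [S → . a T], [S → a . T], [T → . ;], [T → . A + a], [T → . S a A] }  — shift
  I5: { [T → ; .] }  — reduce
  I6: { [T → A . + a] }  — shift
  I7: { [T → S . a A] }  — shift
  I8: { [S → a T .] }  — reduce
  I9: { [A → . a S], [A → a . S], [S → . a T], [S → a . T], [T → . ;], [T → . A + a], [T → . S a A] }  — shift
  I10: { [A → a S .], [T → S . a A] }  — shift, reduce
  I11: { [A → . a S], [T → S a . A] }  — shift
  I12: { [T → S a A .] }  — reduce
  I13: { [T → A + . a] }  — shift
  I14: { [T → A + a .] }  — reduce

Conflict in state I10:
  Shift-reduce conflict between [A → a S .] and [T → S . a A]
So the grammar is NOT LR(0).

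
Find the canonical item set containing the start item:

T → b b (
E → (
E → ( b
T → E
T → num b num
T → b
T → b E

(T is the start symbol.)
{ [E → . ( b], [E → . (], [T → . E], [T → . b E], [T → . b b (], [T → . b], [T → . num b num], [T' → . T] }

First, augment the grammar with T' → T
I₀ = CLOSURE({ [T' → . T] }):
  [T' → . T] has the dot before T: add [T → . b b (], [T → . E], [T → . num b num], [T → . b], [T → . b E]
  [T → . E] has the dot before E: add [E → . (], [E → . ( b]
No further items can be added.

I₀ = { [E → . ( b], [E → . (], [T → . E], [T → . b E], [T → . b b (], [T → . b], [T → . num b num], [T' → . T] }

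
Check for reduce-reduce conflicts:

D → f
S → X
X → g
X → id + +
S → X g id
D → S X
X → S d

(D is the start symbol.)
A reduce-reduce conflict occurs when an LR(0) state has two complete items [A → α .] and [B → β .] — both call for a reduction, and with no lookahead the parser cannot choose between them.

Augment with D' → D and build the canonical LR(0) collection (I0 = CLOSURE({[D' → . D]}), then GOTO on every symbol after a dot until no new states appear). It has 14 states:
  I0: { [D → . S X], [D → . f], [D' → . D], [S → . X g id], [S → . X], [X → . S d], [X → . g], [X → . id + +] }  — shift
  I1: { [D' → D .] }  — accept
  I2: { [D → S . X], [S → . X g id], [S → . X], [X → . S d], [X → . g], [X → . id + +], [X → S . d] }  — shift
  I3: { [S → X . g id], [S → X .] }  — shift, reduce
  I4: { [D → f .] }  — reduce
  I5: { [X → g .] }  — reduce
  I6: { [X → id . + +] }  — shift
  I7: { [X → id + . +] }  — shift
  I8: { [X → id + + .] }  — reduce
  I9: { [S → X g . id] }  — shift
  I10: { [S → X g id .] }  — reduce
  I11: { [X → S . d] }  — shift
  I12: { [D → S X .], [S → X . g id], [S → X .] }  — shift, 2 reduces
  I13: { [X → S d .] }  — reduce

I12 contains complete items [D → S X .], [S → X .] — reduce-reduce conflict.

Answer: Yes — I12: [D → S X .] vs [S → X .]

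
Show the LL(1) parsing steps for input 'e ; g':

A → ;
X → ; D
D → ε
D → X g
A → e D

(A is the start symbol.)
LL(1) parsing maintains a stack (initially the start symbol over $) and the input. At each step: if the stack top is a terminal, match it against the current input token; if it is a non-terminal N, replace it with the RHS of M[N, lookahead] (the unique production whose predict set contains the lookahead).

Stack is shown with the top on the left.

Stack    Input    Action
------------------------
A $      e ; g $  output A → e D
e D $    e ; g $  match 'e'
D $      ; g $    output D → X g
X g $    ; g $    output X → ; D
; D g $  ; g $    match ';'
D g $    g $      output D → ε
g $      g $      match 'g'
$        $        accept

The string is accepted.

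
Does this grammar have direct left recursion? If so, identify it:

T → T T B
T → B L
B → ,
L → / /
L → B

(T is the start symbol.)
Direct left recursion occurs when N → N α for some non-terminal N (the right-hand side begins with the left-hand side itself).

T → T T B: LEFT RECURSIVE (starts with T)
T → B L: starts with B
B → ,: starts with ','
L → / /: starts with '/'
L → B: starts with B

The grammar has direct left recursion on: T.

Answer: Yes, T is left-recursive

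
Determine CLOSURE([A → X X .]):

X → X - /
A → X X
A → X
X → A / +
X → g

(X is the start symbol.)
Start with: [A → X X .]
The dot is at the end, so nothing is added.

CLOSURE = { [A → X X .] }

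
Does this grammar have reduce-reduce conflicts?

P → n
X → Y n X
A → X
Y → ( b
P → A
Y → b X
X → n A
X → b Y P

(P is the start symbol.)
Augment with P' → P and build the canonical LR(0) collection (I0 = CLOSURE({[P' → . P]}), then GOTO on every symbol after a dot until no new states appear). It has 18 states:
  I0: { [A → . X], [P → . A], [P → . n], [P' → . P], [X → . Y n X], [X → . b Y P], [X → . n A], [Y → . ( b], [Y → . b X] }  — shift
  I1: { [Y → ( . b] }  — shift
  I2: { [P → A .] }  — reduce
  I3: { [P' → P .] }  — accept
  I4: { [A → X .] }  — reduce
  I5: { [X → Y . n X] }  — shift
  I6: { [X → . Y n X], [X → . b Y P], [X → . n A], [X → b . Y P], [Y → . ( b], [Y → . b X], [Y → b . X] }  — shift
  I7: { [A → . X], [P → n .], [X → . Y n X], [X → . b Y P], [X → . n A], [X → n . A], [Y → . ( b], [Y → . b X] }  — shift, reduce
  I8: { [X → n A .] }  — reduce
  I9: { [A → . X], [X → . Y n X], [X → . b Y P], [X → . n A], [X → n . A], [Y → . ( b], [Y → . b X] }  — shift
  I10: { [Y → b X .] }  — reduce
  I11: { [A → . X], [P → . A], [P → . n], [X → . Y n X], [X → . b Y P], [X → . n A], [X → Y . n X], [X → b Y . P], [Y → . ( b], [Y → . b X] }  — shift
  I12: { [X → b Y P .] }  — reduce
  I13: { [A → . X], [P → n .], [X → . Y n X], [X → . b Y P], [X → . n A], [X → Y n . X], [X → n . A], [Y → . ( b], [Y → . b X] }  — shift, reduce
  I14: { [A → X .], [X → Y n X .] }  — 2 reduces
  I15: { [X → . Y n X], [X → . b Y P], [X → . n A], [X → Y n . X], [Y → . ( b], [Y → . b X] }  — shift
  I16: { [X → Y n X .] }  — reduce
  I17: { [Y → ( b .] }  — reduce

I14 contains complete items [A → X .], [X → Y n X .] — reduce-reduce conflict.

Answer: Yes — I14: [A → X .] vs [X → Y n X .]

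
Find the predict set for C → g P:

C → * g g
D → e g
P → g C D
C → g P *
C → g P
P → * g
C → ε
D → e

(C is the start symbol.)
{ 'g' }

PREDICT(C → g P) = (FIRST(RHS) \ {ε}) ∪ (FOLLOW(C) if ε ∈ FIRST(RHS), i.e. RHS ⇒* ε)
FIRST(g P) = { 'g' }
ε ∉ FIRST(g P), so FOLLOW(C) is not added.
PREDICT(C → g P) = { 'g' }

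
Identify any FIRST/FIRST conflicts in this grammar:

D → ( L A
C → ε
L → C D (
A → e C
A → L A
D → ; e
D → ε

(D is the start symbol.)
FIRST sets of the non-terminals at (or reachable through a nullable prefix from) the front of some alternative:
  FIRST(L) = { '(', ';' }

Productions for D:
  D → ( L A: FIRST = { '(' }
  D → ; e: FIRST = { ';' }
  D → ε: FIRST = { ε }
Productions for A:
  A → e C: FIRST = { 'e' }
  A → L A: FIRST = { '(', ';' }
C, L have only one production, so no FIRST/FIRST conflict is possible there.

All alternatives of each non-terminal have pairwise disjoint FIRST sets.

Answer: No FIRST/FIRST conflicts.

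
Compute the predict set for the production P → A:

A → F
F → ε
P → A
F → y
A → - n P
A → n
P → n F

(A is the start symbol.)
PREDICT(P → A) = (FIRST(RHS) \ {ε}) ∪ (FOLLOW(P) if ε ∈ FIRST(RHS), i.e. RHS ⇒* ε)
FIRST(A) = { '-', 'n', 'y', ε }
FIRST(A) = { '-', 'n', 'y', ε }
ε ∈ FIRST(A) (the right-hand side is nullable), so add FOLLOW(P) = { $ }
PREDICT(P → A) = { $, '-', 'n', 'y' }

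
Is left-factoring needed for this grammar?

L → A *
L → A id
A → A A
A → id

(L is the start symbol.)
Yes, L has productions with common prefix 'A'

Left-factoring is needed when two productions for the same non-terminal
share a common prefix on the right-hand side.

Productions for L:
  L → A *
  L → A id
Productions for A:
  A → A A
  A → id

Found common prefix 'A' in productions for L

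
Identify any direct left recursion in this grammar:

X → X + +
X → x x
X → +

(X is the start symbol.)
X → X + +: LEFT RECURSIVE (starts with X)
X → x x: starts with x
X → +: starts with '+'

The grammar has direct left recursion on: X.

Answer: Yes, X is left-recursive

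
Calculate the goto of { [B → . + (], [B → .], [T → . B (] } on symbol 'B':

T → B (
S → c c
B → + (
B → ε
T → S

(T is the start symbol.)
GOTO(I, 'B') = CLOSURE({ [A → αX.β] : [A → α.Xβ] ∈ I, X = 'B' })

Items with dot before 'B', with the dot advanced:
  [T → . B (] → [T → B . (]
Closure adds nothing (no advanced item has the dot before a non-terminal).

GOTO = { [T → B . (] }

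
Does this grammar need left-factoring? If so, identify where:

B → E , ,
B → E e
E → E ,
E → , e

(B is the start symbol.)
Left-factoring is needed when two productions for the same non-terminal
share a common prefix on the right-hand side.

Productions for B:
  B → E , ,
  B → E e
Productions for E:
  E → E ,
  E → , e

Found common prefix 'E' in productions for B

Answer: Yes, B has productions with common prefix 'E'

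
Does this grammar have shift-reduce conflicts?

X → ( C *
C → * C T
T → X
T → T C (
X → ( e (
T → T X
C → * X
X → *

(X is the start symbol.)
Yes — I9: [X → * .] vs [C → . * C T]; I12: [C → * C T .] vs [C → . * C T]

A shift-reduce conflict occurs when an LR(0) state has both:
  - a complete (reduce) item [A → α .] (dot at the end), and
  - a shift item [B → β . c γ] (dot before a terminal).

Augment with X' → X and build the canonical LR(0) collection (I0 = CLOSURE({[X' → . X]}), then GOTO on every symbol after a dot until no new states appear). It has 17 states:
  I0: { [X → . ( C *], [X → . ( e (], [X → . *], [X' → . X] }  — shift
  I1: { [C → . * C T], [C → . * X], [X → ( . C *], [X → ( . e (] }  — shift
  I2: { [X → * .] }  — reduce
  I3: { [X' → X .] }  — accept
  I4: { [C → * . C T], [C → * . X], [C → . * C T], [C → . * X], [X → . ( C *], [X → . ( e (], [X → . *] }  — shift
  I5: { [X → ( C . *] }  — shift
  I6: { [X → ( e . (] }  — shift
  I7: { [X → ( e ( .] }  — reduce
  I8: { [X → ( C * .] }  — reduce
  I9: { [C → * . C T], [C → * . X], [C → . * C T], [C → . * X], [X → * .], [X → . ( C *], [X → . ( e (], [X → . *] }  — shift, reduce
  I10: { [C → * C . T], [T → . T C (], [T → . T X], [T → . X], [X → . ( C *], [X → . ( e (], [X → . *] }  — shift
  I11: { [C → * X .] }  — reduce
  I12: { [C → * C T .], [C → . * C T], [C → . * X], [T → T . C (], [T → T . X], [X → . ( C *], [X → . ( e (], [X → . *] }  — shift, reduce
  I13: { [T → X .] }  — reduce
  I14: { [T → T C . (] }  — shift
  I15: { [T → T X .] }  — reduce
  I16: { [T → T C ( .] }  — reduce

I9 contains reduce item [X → * .] and shift items [C → . * C T], [C → . * X], [X → . ( C *], [X → . ( e (], [X → . *] — shift-reduce conflict.
I12 contains reduce item [C → * C T .] and shift items [C → . * C T], [C → . * X], [X → . ( C *], [X → . ( e (], [X → . *] — shift-reduce conflict.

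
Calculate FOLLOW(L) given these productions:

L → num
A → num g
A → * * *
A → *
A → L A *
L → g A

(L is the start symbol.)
L is the start symbol, so $ ∈ FOLLOW(L).
In A → L A *: L is followed by A '*', add FIRST(A '*') \ {ε} = { '*', 'g', 'num' }

Taking the union: FOLLOW(L) = { $, '*', 'g', 'num' }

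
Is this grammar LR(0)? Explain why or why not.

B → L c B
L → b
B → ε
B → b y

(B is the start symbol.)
No. Shift-reduce conflict between [B → .] and [B → . b y]

Augment with B' → B and build the canonical LR(0) collection (I0 = CLOSURE({[B' → . B]}), then GOTO on every symbol after a dot until no new states appear). It has 7 states:
  I0: { [B → . L c B], [B → . b y], [B → .], [B' → . B], [L → . b] }  — shift, reduce
  I1: { [B' → B .] }  — accept
  I2: { [B → L . c B] }  — shift
  I3: { [B → b . y], [L → b .] }  — shift, reduce
  I4: { [B → b y .] }  — reduce
  I5: { [B → . L c B], [B → . b y], [B → .], [B → L c . B], [L → . b] }  — shift, reduce
  I6: { [B → L c B .] }  — reduce

Conflict in state I0:
  Shift-reduce conflict between [B → .] and [B → . b y]
So the grammar is NOT LR(0).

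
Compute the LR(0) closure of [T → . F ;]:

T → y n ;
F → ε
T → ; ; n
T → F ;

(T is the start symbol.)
To compute CLOSURE, for each item [A → α.Bβ] where B is a non-terminal, add [B → .γ] for all productions B → γ; repeat for the newly added items until nothing changes.

Start with: [T → . F ;]
  [T → . F ;] has the dot before F: add [F → .]
No further items can be added.

CLOSURE = { [F → .], [T → . F ;] }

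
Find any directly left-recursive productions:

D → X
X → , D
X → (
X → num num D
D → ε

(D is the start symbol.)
No direct left recursion

Direct left recursion occurs when N → N α for some non-terminal N (the right-hand side begins with the left-hand side itself).

D → X: starts with X
X → , D: starts with ','
X → (: starts with '('
X → num num D: starts with num
D → ε: starts with ε

No direct left recursion found.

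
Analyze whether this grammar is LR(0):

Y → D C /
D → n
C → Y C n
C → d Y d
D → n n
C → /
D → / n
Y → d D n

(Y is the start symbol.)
A grammar is LR(0) if no state in the canonical LR(0) collection has:
  - both a shift item (dot before a terminal) and a complete item (shift-reduce conflict), or
  - two or more complete items (reduce-reduce conflict; the accept item [Y' → Y .] counts as a complete item here).

Augment with Y' → Y and build the canonical LR(0) collection (I0 = CLOSURE({[Y' → . Y]}), then GOTO on every symbol after a dot until no new states appear). It has 21 states:
  I0: { [D → . / n], [D → . n n], [D → . n], [Y → . D C /], [Y → . d D n], [Y' → . Y] }  — shift
  I1: { [D → / . n] }  — shift
  I2: { [C → . /], [C → . Y C n], [C → . d Y d], [D → . / n], [D → . n n], [D → . n], [Y → . D C /], [Y → . d D n], [Y → D . C /] }  — shift
  I3: { [Y' → Y .] }  — accept
  I4: { [D → . / n], [D → . n n], [D → . n], [Y → d . D n] }  — shift
  I5: { [D → n . n], [D → n .] }  — shift, reduce
  I6: { [D → n n .] }  — reduce
  I7: { [Y → d D . n] }  — shift
  I8: { [Y → d D n .] }  — reduce
  I9: { [C → / .], [D → / . n] }  — shift, reduce
  I10: { [Y → D C . /] }  — shift
  I11: { [C → . /], [C → . Y C n], [C → . d Y d], [C → Y . C n], [D → . / n], [D → . n n], [D → . n], [Y → . D C /], [Y → . d D n] }  — shift
  I12: { [C → d . Y d], [D → . / n], [D → . n n], [D → . n], [Y → . D C /], [Y → . d D n], [Y → d . D n] }  — shift
  I13: { [C → . /], [C → . Y C n], [C → . d Y d], [D → . / n], [D → . n n], [D → . n], [Y → . D C /], [Y → . d D n], [Y → D . C /], [Y → d D . n] }  — shift
  I14: { [C → d Y . d] }  — shift
  I15: { [C → d Y d .] }  — reduce
  I16: { [D → n . n], [D → n .], [Y → d D n .] }  — shift, 2 reduces
  I17: { [C → Y C . n] }  — shift
  I18: { [C → Y C n .] }  — reduce
  I19: { [Y → D C / .] }  — reduce
  I20: { [D → / n .] }  — reduce

Conflict in state I5:
  Shift-reduce conflict between [D → n .] and [D → n . n]
So the grammar is NOT LR(0).

Answer: No. Shift-reduce conflict between [D → n .] and [D → n . n]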